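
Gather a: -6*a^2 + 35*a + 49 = -6*a^2 + 35*a + 49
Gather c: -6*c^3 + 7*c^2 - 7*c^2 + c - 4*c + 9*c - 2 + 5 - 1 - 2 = -6*c^3 + 6*c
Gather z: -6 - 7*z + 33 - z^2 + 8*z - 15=-z^2 + z + 12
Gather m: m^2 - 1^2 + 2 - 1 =m^2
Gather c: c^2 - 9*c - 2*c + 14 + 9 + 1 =c^2 - 11*c + 24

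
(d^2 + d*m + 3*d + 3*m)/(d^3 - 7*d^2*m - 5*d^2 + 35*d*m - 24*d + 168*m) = (d + m)/(d^2 - 7*d*m - 8*d + 56*m)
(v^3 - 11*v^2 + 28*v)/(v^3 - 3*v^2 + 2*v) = (v^2 - 11*v + 28)/(v^2 - 3*v + 2)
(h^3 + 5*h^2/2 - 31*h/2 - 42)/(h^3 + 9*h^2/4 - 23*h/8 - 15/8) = 4*(2*h^2 - h - 28)/(8*h^2 - 6*h - 5)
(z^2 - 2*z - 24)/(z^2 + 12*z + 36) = (z^2 - 2*z - 24)/(z^2 + 12*z + 36)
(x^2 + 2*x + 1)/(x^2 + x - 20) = (x^2 + 2*x + 1)/(x^2 + x - 20)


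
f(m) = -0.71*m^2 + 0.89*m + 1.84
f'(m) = 0.89 - 1.42*m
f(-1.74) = -1.86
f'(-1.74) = 3.36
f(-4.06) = -13.48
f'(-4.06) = 6.66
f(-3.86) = -12.17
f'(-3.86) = 6.37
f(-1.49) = -1.06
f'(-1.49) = 3.01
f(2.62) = -0.70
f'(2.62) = -2.83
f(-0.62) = 1.02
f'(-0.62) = 1.77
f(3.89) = -5.44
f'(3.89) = -4.63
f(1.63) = 1.40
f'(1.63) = -1.42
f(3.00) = -1.88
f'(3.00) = -3.37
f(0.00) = 1.84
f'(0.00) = 0.89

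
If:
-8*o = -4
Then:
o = 1/2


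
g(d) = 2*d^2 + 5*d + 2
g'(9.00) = 41.00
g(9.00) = 209.00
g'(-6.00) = -19.00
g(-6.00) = 44.00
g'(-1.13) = 0.48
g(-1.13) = -1.10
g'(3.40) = 18.60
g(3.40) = 42.12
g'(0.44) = 6.76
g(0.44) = 4.59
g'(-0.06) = 4.76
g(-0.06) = 1.71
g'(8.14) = 37.56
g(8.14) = 175.22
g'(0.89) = 8.56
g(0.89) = 8.03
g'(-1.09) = 0.64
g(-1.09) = -1.07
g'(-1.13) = 0.48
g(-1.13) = -1.10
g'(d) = 4*d + 5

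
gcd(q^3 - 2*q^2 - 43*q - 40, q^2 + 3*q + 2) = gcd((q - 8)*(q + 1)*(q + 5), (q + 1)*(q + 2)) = q + 1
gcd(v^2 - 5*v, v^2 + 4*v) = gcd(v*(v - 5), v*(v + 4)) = v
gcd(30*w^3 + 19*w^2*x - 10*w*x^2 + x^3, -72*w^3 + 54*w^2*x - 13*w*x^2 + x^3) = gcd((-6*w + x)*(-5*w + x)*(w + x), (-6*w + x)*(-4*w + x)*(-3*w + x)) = -6*w + x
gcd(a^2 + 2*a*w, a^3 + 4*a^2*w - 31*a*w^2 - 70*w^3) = a + 2*w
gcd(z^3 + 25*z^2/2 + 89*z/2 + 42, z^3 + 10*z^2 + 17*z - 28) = z^2 + 11*z + 28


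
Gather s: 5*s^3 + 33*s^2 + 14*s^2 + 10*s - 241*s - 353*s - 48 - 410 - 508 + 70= 5*s^3 + 47*s^2 - 584*s - 896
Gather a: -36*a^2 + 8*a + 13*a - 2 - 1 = -36*a^2 + 21*a - 3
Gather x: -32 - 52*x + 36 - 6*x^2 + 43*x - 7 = -6*x^2 - 9*x - 3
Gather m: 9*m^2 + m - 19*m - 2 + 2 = 9*m^2 - 18*m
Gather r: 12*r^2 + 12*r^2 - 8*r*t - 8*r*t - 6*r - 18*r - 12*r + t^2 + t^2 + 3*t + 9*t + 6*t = 24*r^2 + r*(-16*t - 36) + 2*t^2 + 18*t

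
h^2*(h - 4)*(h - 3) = h^4 - 7*h^3 + 12*h^2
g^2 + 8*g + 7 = (g + 1)*(g + 7)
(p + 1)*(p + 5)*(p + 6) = p^3 + 12*p^2 + 41*p + 30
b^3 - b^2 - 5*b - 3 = (b - 3)*(b + 1)^2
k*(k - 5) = k^2 - 5*k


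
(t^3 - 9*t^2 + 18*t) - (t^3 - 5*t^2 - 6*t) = -4*t^2 + 24*t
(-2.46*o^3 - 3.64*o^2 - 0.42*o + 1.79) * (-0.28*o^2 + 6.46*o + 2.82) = 0.6888*o^5 - 14.8724*o^4 - 30.334*o^3 - 13.4792*o^2 + 10.379*o + 5.0478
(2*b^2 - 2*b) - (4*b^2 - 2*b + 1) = -2*b^2 - 1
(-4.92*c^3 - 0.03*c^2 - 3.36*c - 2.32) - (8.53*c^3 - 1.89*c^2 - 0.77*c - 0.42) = -13.45*c^3 + 1.86*c^2 - 2.59*c - 1.9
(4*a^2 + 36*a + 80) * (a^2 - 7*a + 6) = 4*a^4 + 8*a^3 - 148*a^2 - 344*a + 480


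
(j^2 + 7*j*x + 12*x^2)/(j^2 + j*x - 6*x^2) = (-j - 4*x)/(-j + 2*x)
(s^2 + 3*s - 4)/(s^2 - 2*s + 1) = (s + 4)/(s - 1)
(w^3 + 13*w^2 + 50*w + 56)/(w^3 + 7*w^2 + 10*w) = (w^2 + 11*w + 28)/(w*(w + 5))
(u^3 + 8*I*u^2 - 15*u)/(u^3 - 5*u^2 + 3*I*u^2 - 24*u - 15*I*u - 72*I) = u*(u + 5*I)/(u^2 - 5*u - 24)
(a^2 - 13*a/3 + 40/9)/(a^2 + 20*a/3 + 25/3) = (9*a^2 - 39*a + 40)/(3*(3*a^2 + 20*a + 25))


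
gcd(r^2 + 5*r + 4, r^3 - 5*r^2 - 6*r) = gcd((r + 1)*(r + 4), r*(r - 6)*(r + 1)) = r + 1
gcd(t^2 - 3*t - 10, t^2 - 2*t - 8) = t + 2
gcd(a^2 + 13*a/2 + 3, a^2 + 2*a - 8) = 1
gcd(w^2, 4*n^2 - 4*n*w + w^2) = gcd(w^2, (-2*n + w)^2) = 1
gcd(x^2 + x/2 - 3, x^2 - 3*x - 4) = 1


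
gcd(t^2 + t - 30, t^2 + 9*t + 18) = t + 6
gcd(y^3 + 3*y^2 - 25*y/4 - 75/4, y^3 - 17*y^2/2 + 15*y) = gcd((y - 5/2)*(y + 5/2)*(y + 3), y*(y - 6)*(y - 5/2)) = y - 5/2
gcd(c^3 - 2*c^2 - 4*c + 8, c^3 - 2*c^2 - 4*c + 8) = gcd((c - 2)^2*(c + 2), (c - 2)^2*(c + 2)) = c^3 - 2*c^2 - 4*c + 8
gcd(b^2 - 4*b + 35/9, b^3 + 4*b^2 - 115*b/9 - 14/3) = b - 7/3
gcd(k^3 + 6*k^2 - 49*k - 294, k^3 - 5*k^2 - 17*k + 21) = k - 7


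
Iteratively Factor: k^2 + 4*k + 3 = (k + 1)*(k + 3)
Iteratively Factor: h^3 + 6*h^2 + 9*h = (h)*(h^2 + 6*h + 9) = h*(h + 3)*(h + 3)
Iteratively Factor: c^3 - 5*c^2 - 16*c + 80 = (c + 4)*(c^2 - 9*c + 20) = (c - 5)*(c + 4)*(c - 4)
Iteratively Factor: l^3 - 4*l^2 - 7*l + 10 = (l + 2)*(l^2 - 6*l + 5) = (l - 5)*(l + 2)*(l - 1)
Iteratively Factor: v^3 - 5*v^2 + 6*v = (v - 3)*(v^2 - 2*v) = v*(v - 3)*(v - 2)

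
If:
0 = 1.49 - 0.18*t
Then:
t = 8.28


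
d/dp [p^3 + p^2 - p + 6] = 3*p^2 + 2*p - 1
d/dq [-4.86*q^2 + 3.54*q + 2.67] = 3.54 - 9.72*q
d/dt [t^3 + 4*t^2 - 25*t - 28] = 3*t^2 + 8*t - 25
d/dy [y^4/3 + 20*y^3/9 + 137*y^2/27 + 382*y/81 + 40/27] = 4*y^3/3 + 20*y^2/3 + 274*y/27 + 382/81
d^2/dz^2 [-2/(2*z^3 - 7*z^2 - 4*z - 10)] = 4*((6*z - 7)*(-2*z^3 + 7*z^2 + 4*z + 10) + 4*(-3*z^2 + 7*z + 2)^2)/(-2*z^3 + 7*z^2 + 4*z + 10)^3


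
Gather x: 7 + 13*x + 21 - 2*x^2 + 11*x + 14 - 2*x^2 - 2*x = -4*x^2 + 22*x + 42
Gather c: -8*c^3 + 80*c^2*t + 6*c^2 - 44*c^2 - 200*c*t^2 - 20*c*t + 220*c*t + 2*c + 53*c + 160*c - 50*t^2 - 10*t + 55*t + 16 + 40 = -8*c^3 + c^2*(80*t - 38) + c*(-200*t^2 + 200*t + 215) - 50*t^2 + 45*t + 56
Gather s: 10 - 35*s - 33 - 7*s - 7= -42*s - 30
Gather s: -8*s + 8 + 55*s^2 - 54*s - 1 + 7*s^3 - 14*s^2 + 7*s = 7*s^3 + 41*s^2 - 55*s + 7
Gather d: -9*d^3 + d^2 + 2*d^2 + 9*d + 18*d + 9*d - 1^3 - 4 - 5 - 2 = -9*d^3 + 3*d^2 + 36*d - 12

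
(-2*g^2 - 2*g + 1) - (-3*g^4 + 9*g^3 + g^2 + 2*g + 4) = 3*g^4 - 9*g^3 - 3*g^2 - 4*g - 3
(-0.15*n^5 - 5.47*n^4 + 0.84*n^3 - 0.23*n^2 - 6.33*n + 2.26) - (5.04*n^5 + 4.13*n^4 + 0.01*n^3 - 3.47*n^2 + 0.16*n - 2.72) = -5.19*n^5 - 9.6*n^4 + 0.83*n^3 + 3.24*n^2 - 6.49*n + 4.98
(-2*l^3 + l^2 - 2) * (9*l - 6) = -18*l^4 + 21*l^3 - 6*l^2 - 18*l + 12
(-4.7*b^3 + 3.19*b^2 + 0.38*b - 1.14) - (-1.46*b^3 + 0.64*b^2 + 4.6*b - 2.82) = -3.24*b^3 + 2.55*b^2 - 4.22*b + 1.68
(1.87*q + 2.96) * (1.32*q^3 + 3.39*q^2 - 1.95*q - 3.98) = 2.4684*q^4 + 10.2465*q^3 + 6.3879*q^2 - 13.2146*q - 11.7808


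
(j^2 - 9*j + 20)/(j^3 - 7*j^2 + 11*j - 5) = (j - 4)/(j^2 - 2*j + 1)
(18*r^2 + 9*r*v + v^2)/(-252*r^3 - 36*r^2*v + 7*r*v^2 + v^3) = (-3*r - v)/(42*r^2 - r*v - v^2)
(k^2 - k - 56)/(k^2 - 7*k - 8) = (k + 7)/(k + 1)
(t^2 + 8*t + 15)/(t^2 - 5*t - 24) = (t + 5)/(t - 8)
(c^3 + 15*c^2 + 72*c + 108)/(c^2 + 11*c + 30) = (c^2 + 9*c + 18)/(c + 5)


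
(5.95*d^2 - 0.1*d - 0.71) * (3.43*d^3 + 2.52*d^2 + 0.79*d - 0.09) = 20.4085*d^5 + 14.651*d^4 + 2.0132*d^3 - 2.4037*d^2 - 0.5519*d + 0.0639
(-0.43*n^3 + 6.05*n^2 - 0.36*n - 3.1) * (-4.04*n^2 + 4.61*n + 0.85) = 1.7372*n^5 - 26.4243*n^4 + 28.9794*n^3 + 16.0069*n^2 - 14.597*n - 2.635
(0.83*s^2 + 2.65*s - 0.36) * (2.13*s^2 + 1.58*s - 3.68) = 1.7679*s^4 + 6.9559*s^3 + 0.365800000000001*s^2 - 10.3208*s + 1.3248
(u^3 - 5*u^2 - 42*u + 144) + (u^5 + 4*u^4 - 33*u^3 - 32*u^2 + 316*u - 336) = u^5 + 4*u^4 - 32*u^3 - 37*u^2 + 274*u - 192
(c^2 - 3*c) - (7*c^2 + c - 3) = -6*c^2 - 4*c + 3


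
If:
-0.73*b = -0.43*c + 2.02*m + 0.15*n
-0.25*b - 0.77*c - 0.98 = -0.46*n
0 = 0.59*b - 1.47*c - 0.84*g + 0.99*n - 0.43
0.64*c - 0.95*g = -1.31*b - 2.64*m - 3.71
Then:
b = 0.318658149722696*n + 0.443556313256652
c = 0.493942159180943*n - 1.41673906274567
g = 0.537992064690958*n + 2.27893410363995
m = -0.0842699608167141*n - 0.461878171117818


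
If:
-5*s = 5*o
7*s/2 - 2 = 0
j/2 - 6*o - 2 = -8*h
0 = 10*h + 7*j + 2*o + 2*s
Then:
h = -10/51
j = 100/357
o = -4/7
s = 4/7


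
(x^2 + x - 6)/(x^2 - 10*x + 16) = (x + 3)/(x - 8)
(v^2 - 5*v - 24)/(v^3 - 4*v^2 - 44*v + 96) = (v + 3)/(v^2 + 4*v - 12)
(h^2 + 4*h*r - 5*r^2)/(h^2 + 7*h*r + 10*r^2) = (h - r)/(h + 2*r)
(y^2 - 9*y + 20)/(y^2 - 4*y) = (y - 5)/y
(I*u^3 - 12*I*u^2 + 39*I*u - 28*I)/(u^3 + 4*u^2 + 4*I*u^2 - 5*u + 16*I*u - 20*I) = I*(u^2 - 11*u + 28)/(u^2 + u*(5 + 4*I) + 20*I)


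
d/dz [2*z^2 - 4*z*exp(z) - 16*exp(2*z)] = -4*z*exp(z) + 4*z - 32*exp(2*z) - 4*exp(z)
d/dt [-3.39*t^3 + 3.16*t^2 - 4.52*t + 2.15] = -10.17*t^2 + 6.32*t - 4.52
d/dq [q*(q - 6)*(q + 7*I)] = 3*q^2 + q*(-12 + 14*I) - 42*I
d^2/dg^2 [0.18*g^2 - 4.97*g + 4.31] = 0.360000000000000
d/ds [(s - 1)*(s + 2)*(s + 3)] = 3*s^2 + 8*s + 1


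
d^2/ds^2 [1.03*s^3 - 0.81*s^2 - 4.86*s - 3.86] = 6.18*s - 1.62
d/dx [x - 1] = 1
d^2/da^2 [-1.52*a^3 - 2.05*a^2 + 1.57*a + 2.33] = -9.12*a - 4.1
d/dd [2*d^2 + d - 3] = 4*d + 1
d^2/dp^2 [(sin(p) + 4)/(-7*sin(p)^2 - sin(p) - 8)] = (49*sin(p)^5 + 777*sin(p)^4 - 350*sin(p)^3 - 2076*sin(p)^2 + 200*sin(p) + 456)/(7*sin(p)^2 + sin(p) + 8)^3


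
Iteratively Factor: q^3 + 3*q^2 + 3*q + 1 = (q + 1)*(q^2 + 2*q + 1) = (q + 1)^2*(q + 1)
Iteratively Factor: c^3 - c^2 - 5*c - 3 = (c + 1)*(c^2 - 2*c - 3) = (c - 3)*(c + 1)*(c + 1)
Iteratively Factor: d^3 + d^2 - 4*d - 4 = (d - 2)*(d^2 + 3*d + 2) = (d - 2)*(d + 1)*(d + 2)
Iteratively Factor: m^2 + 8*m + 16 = (m + 4)*(m + 4)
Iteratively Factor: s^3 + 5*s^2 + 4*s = (s)*(s^2 + 5*s + 4) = s*(s + 4)*(s + 1)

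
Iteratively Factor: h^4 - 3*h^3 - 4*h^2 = (h)*(h^3 - 3*h^2 - 4*h) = h*(h - 4)*(h^2 + h) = h^2*(h - 4)*(h + 1)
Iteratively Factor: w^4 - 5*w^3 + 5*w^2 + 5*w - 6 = (w - 3)*(w^3 - 2*w^2 - w + 2) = (w - 3)*(w - 2)*(w^2 - 1) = (w - 3)*(w - 2)*(w - 1)*(w + 1)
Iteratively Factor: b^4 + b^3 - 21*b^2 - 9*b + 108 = (b + 4)*(b^3 - 3*b^2 - 9*b + 27) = (b - 3)*(b + 4)*(b^2 - 9) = (b - 3)^2*(b + 4)*(b + 3)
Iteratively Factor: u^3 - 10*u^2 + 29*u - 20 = (u - 4)*(u^2 - 6*u + 5) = (u - 5)*(u - 4)*(u - 1)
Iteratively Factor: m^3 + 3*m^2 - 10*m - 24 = (m - 3)*(m^2 + 6*m + 8) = (m - 3)*(m + 2)*(m + 4)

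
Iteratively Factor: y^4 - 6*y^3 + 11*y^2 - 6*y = (y - 2)*(y^3 - 4*y^2 + 3*y) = y*(y - 2)*(y^2 - 4*y + 3) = y*(y - 3)*(y - 2)*(y - 1)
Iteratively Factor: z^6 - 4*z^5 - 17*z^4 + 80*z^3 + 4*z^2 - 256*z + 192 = (z + 2)*(z^5 - 6*z^4 - 5*z^3 + 90*z^2 - 176*z + 96) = (z - 3)*(z + 2)*(z^4 - 3*z^3 - 14*z^2 + 48*z - 32) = (z - 4)*(z - 3)*(z + 2)*(z^3 + z^2 - 10*z + 8) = (z - 4)*(z - 3)*(z - 2)*(z + 2)*(z^2 + 3*z - 4) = (z - 4)*(z - 3)*(z - 2)*(z - 1)*(z + 2)*(z + 4)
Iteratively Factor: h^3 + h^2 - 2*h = (h + 2)*(h^2 - h) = (h - 1)*(h + 2)*(h)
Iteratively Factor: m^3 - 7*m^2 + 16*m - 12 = (m - 2)*(m^2 - 5*m + 6) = (m - 2)^2*(m - 3)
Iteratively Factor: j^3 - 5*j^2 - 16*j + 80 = (j + 4)*(j^2 - 9*j + 20) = (j - 5)*(j + 4)*(j - 4)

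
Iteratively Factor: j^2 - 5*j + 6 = (j - 3)*(j - 2)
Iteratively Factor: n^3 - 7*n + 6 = (n + 3)*(n^2 - 3*n + 2) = (n - 1)*(n + 3)*(n - 2)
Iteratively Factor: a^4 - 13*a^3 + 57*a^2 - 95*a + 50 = (a - 1)*(a^3 - 12*a^2 + 45*a - 50) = (a - 5)*(a - 1)*(a^2 - 7*a + 10) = (a - 5)^2*(a - 1)*(a - 2)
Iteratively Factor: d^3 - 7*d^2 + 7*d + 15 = (d - 5)*(d^2 - 2*d - 3) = (d - 5)*(d + 1)*(d - 3)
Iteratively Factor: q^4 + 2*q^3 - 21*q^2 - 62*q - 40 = (q + 1)*(q^3 + q^2 - 22*q - 40) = (q + 1)*(q + 4)*(q^2 - 3*q - 10) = (q + 1)*(q + 2)*(q + 4)*(q - 5)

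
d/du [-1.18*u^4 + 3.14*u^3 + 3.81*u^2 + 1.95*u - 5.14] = -4.72*u^3 + 9.42*u^2 + 7.62*u + 1.95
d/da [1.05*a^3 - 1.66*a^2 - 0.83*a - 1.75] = 3.15*a^2 - 3.32*a - 0.83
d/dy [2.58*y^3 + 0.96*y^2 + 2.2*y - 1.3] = 7.74*y^2 + 1.92*y + 2.2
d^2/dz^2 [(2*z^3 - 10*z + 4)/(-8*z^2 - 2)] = 2*(84*z^3 - 96*z^2 - 63*z + 8)/(64*z^6 + 48*z^4 + 12*z^2 + 1)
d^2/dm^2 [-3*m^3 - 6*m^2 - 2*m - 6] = -18*m - 12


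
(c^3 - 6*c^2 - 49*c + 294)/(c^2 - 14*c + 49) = (c^2 + c - 42)/(c - 7)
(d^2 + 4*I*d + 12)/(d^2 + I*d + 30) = (d - 2*I)/(d - 5*I)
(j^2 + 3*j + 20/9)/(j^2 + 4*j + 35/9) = (3*j + 4)/(3*j + 7)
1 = 1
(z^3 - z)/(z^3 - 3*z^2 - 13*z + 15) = z*(z + 1)/(z^2 - 2*z - 15)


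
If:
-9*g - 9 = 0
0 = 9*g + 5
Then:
No Solution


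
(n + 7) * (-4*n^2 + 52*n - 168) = -4*n^3 + 24*n^2 + 196*n - 1176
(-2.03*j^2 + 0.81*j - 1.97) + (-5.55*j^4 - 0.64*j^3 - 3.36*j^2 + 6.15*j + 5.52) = -5.55*j^4 - 0.64*j^3 - 5.39*j^2 + 6.96*j + 3.55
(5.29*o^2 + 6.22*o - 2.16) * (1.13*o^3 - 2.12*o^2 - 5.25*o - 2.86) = 5.9777*o^5 - 4.1862*o^4 - 43.3997*o^3 - 43.2052*o^2 - 6.4492*o + 6.1776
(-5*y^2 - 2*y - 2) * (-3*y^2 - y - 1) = 15*y^4 + 11*y^3 + 13*y^2 + 4*y + 2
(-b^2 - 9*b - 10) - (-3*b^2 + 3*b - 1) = 2*b^2 - 12*b - 9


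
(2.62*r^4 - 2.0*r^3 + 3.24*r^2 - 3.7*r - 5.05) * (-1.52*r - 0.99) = -3.9824*r^5 + 0.4462*r^4 - 2.9448*r^3 + 2.4164*r^2 + 11.339*r + 4.9995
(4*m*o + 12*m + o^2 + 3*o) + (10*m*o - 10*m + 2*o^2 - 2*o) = 14*m*o + 2*m + 3*o^2 + o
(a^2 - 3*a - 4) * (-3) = -3*a^2 + 9*a + 12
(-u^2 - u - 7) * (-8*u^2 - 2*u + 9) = 8*u^4 + 10*u^3 + 49*u^2 + 5*u - 63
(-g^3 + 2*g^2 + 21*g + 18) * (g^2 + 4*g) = -g^5 - 2*g^4 + 29*g^3 + 102*g^2 + 72*g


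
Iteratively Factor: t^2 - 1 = (t + 1)*(t - 1)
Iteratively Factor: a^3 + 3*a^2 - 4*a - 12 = (a + 2)*(a^2 + a - 6) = (a - 2)*(a + 2)*(a + 3)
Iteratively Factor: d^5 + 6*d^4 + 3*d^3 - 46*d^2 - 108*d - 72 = (d + 3)*(d^4 + 3*d^3 - 6*d^2 - 28*d - 24) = (d + 2)*(d + 3)*(d^3 + d^2 - 8*d - 12) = (d + 2)^2*(d + 3)*(d^2 - d - 6) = (d - 3)*(d + 2)^2*(d + 3)*(d + 2)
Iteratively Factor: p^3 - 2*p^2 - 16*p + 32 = (p - 4)*(p^2 + 2*p - 8) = (p - 4)*(p - 2)*(p + 4)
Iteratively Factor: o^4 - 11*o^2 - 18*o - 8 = (o - 4)*(o^3 + 4*o^2 + 5*o + 2) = (o - 4)*(o + 1)*(o^2 + 3*o + 2) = (o - 4)*(o + 1)*(o + 2)*(o + 1)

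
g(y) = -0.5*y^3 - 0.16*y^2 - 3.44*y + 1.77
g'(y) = -1.5*y^2 - 0.32*y - 3.44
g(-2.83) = 21.56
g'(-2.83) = -14.55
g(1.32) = -4.20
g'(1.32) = -6.48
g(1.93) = -9.06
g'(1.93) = -9.64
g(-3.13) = 26.30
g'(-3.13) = -17.13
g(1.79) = -7.77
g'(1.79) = -8.82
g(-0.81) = 4.72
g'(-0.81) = -4.16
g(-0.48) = 3.44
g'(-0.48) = -3.63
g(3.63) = -36.74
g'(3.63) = -24.37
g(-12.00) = 884.01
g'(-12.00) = -215.60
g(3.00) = -23.49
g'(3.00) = -17.90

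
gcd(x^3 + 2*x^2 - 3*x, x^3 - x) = x^2 - x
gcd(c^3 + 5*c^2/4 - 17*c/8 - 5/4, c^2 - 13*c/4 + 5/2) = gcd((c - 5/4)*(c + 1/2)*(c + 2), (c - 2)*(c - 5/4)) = c - 5/4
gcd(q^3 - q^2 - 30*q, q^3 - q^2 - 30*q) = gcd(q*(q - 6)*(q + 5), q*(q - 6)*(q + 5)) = q^3 - q^2 - 30*q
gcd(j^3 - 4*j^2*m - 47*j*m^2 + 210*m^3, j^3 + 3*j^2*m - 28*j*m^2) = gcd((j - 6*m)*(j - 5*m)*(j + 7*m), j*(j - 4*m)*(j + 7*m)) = j + 7*m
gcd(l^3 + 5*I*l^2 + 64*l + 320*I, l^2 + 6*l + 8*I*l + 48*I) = l + 8*I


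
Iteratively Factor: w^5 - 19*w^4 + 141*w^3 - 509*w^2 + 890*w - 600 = (w - 5)*(w^4 - 14*w^3 + 71*w^2 - 154*w + 120) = (w - 5)*(w - 3)*(w^3 - 11*w^2 + 38*w - 40) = (w - 5)*(w - 4)*(w - 3)*(w^2 - 7*w + 10) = (w - 5)*(w - 4)*(w - 3)*(w - 2)*(w - 5)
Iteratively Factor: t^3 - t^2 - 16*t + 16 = (t - 1)*(t^2 - 16) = (t - 4)*(t - 1)*(t + 4)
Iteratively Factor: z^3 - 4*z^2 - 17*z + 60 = (z - 5)*(z^2 + z - 12) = (z - 5)*(z - 3)*(z + 4)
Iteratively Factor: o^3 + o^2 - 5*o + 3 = (o - 1)*(o^2 + 2*o - 3) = (o - 1)^2*(o + 3)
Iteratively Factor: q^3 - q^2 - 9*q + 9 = (q - 3)*(q^2 + 2*q - 3) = (q - 3)*(q + 3)*(q - 1)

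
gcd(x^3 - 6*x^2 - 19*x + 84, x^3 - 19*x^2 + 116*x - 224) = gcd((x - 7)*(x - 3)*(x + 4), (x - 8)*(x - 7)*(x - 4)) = x - 7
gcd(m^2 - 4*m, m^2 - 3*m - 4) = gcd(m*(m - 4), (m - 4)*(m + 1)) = m - 4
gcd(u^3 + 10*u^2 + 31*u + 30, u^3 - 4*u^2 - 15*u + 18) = u + 3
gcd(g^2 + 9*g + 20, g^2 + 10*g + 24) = g + 4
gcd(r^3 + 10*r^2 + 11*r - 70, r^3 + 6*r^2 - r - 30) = r^2 + 3*r - 10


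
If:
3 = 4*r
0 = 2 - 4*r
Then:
No Solution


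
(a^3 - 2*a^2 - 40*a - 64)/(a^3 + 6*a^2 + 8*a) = (a - 8)/a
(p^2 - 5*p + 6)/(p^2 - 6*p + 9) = (p - 2)/(p - 3)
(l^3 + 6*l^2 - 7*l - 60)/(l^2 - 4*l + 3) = (l^2 + 9*l + 20)/(l - 1)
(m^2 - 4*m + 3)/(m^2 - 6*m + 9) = (m - 1)/(m - 3)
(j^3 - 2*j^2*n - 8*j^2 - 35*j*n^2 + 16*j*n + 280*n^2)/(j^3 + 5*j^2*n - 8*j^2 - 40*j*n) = (j - 7*n)/j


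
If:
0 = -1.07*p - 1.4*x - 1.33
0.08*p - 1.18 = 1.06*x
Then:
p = 0.19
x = -1.10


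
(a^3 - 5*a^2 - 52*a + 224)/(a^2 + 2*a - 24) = (a^2 - a - 56)/(a + 6)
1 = 1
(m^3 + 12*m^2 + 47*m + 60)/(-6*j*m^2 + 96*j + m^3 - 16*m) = (-m^2 - 8*m - 15)/(6*j*m - 24*j - m^2 + 4*m)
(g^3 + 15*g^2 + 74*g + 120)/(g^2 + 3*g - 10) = (g^2 + 10*g + 24)/(g - 2)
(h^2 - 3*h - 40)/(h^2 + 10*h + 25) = (h - 8)/(h + 5)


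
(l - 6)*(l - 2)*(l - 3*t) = l^3 - 3*l^2*t - 8*l^2 + 24*l*t + 12*l - 36*t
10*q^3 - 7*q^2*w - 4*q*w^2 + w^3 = (-5*q + w)*(-q + w)*(2*q + w)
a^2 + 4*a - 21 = (a - 3)*(a + 7)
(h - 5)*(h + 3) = h^2 - 2*h - 15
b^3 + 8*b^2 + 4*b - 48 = (b - 2)*(b + 4)*(b + 6)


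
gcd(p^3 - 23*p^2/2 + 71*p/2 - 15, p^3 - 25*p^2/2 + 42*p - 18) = p^2 - 13*p/2 + 3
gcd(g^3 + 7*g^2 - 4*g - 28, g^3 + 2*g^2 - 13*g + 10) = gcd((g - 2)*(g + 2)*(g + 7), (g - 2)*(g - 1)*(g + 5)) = g - 2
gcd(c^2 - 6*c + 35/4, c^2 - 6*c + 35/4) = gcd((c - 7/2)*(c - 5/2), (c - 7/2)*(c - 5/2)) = c^2 - 6*c + 35/4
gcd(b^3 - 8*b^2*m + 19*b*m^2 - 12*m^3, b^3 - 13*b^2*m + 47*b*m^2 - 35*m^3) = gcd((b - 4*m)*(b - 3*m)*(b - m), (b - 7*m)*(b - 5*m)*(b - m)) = b - m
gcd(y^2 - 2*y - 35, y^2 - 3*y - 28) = y - 7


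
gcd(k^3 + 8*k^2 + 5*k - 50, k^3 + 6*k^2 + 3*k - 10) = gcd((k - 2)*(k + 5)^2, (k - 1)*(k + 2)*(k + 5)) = k + 5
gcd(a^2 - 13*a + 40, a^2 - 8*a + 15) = a - 5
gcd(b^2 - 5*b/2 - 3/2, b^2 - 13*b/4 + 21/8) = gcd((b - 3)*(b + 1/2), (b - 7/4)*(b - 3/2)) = 1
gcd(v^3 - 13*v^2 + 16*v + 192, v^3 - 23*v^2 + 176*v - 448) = v^2 - 16*v + 64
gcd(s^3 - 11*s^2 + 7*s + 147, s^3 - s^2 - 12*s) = s + 3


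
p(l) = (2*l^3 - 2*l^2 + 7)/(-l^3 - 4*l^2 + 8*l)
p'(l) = (6*l^2 - 4*l)/(-l^3 - 4*l^2 + 8*l) + (3*l^2 + 8*l - 8)*(2*l^3 - 2*l^2 + 7)/(-l^3 - 4*l^2 + 8*l)^2 = (-10*l^4 + 32*l^3 + 5*l^2 + 56*l - 56)/(l^2*(l^4 + 8*l^3 - 64*l + 64))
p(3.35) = -1.07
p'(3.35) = 0.04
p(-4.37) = 7.10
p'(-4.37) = -8.38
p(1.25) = 4.33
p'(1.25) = 18.55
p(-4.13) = 5.45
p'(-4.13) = -5.65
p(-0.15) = -5.40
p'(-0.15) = -38.90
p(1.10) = 2.75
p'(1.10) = 5.73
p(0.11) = 8.41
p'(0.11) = -72.15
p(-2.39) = 1.12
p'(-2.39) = -1.15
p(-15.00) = -3.05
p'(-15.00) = -0.11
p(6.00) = -1.18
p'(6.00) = -0.06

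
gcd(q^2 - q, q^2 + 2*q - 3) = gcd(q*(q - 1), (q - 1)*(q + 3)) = q - 1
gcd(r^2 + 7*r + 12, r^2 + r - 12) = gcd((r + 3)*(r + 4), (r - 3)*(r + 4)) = r + 4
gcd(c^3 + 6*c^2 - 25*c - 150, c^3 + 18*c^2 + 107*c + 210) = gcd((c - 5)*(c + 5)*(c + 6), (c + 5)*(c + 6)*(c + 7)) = c^2 + 11*c + 30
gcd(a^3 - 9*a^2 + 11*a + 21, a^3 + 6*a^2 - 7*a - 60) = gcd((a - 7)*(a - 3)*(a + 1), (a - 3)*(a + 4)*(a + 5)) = a - 3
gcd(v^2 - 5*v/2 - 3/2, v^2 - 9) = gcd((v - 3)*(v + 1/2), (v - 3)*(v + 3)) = v - 3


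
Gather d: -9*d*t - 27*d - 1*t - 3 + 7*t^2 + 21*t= d*(-9*t - 27) + 7*t^2 + 20*t - 3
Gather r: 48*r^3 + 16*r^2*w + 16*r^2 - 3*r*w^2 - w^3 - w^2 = 48*r^3 + r^2*(16*w + 16) - 3*r*w^2 - w^3 - w^2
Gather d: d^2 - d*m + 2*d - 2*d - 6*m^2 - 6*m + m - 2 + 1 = d^2 - d*m - 6*m^2 - 5*m - 1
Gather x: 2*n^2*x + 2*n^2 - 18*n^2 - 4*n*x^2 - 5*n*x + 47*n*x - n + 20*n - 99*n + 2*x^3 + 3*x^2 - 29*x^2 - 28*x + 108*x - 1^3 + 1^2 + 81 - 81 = -16*n^2 - 80*n + 2*x^3 + x^2*(-4*n - 26) + x*(2*n^2 + 42*n + 80)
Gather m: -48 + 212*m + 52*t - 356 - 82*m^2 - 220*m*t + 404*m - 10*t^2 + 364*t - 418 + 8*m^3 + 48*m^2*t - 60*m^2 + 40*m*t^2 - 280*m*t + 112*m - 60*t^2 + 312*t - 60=8*m^3 + m^2*(48*t - 142) + m*(40*t^2 - 500*t + 728) - 70*t^2 + 728*t - 882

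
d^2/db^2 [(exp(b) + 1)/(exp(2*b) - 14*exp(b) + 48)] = (exp(4*b) + 18*exp(3*b) - 330*exp(2*b) + 676*exp(b) + 2976)*exp(b)/(exp(6*b) - 42*exp(5*b) + 732*exp(4*b) - 6776*exp(3*b) + 35136*exp(2*b) - 96768*exp(b) + 110592)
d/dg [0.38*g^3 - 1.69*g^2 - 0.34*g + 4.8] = 1.14*g^2 - 3.38*g - 0.34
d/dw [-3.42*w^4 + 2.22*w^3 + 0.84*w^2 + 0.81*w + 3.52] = -13.68*w^3 + 6.66*w^2 + 1.68*w + 0.81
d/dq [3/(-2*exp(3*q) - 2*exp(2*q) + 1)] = (18*exp(q) + 12)*exp(2*q)/(2*exp(3*q) + 2*exp(2*q) - 1)^2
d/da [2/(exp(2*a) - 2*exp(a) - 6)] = 4*(1 - exp(a))*exp(a)/(-exp(2*a) + 2*exp(a) + 6)^2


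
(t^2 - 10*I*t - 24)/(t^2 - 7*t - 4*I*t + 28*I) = (t - 6*I)/(t - 7)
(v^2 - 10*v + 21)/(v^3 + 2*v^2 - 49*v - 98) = (v - 3)/(v^2 + 9*v + 14)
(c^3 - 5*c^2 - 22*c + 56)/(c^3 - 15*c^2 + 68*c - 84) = (c + 4)/(c - 6)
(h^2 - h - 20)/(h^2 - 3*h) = (h^2 - h - 20)/(h*(h - 3))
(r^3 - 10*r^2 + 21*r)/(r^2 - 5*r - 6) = r*(-r^2 + 10*r - 21)/(-r^2 + 5*r + 6)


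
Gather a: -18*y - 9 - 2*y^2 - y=-2*y^2 - 19*y - 9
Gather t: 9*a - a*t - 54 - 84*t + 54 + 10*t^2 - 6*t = 9*a + 10*t^2 + t*(-a - 90)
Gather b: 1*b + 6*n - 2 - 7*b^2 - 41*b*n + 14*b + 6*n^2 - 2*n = -7*b^2 + b*(15 - 41*n) + 6*n^2 + 4*n - 2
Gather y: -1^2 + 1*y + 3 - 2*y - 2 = -y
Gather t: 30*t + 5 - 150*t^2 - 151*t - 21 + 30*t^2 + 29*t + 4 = -120*t^2 - 92*t - 12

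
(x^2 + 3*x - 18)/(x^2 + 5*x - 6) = (x - 3)/(x - 1)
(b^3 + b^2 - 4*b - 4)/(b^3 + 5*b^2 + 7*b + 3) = (b^2 - 4)/(b^2 + 4*b + 3)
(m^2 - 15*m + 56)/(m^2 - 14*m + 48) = (m - 7)/(m - 6)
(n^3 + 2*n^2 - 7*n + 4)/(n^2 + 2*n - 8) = (n^2 - 2*n + 1)/(n - 2)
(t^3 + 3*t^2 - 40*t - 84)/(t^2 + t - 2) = (t^2 + t - 42)/(t - 1)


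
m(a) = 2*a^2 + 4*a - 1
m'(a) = 4*a + 4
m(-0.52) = -2.54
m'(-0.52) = 1.92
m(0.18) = -0.22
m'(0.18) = 4.72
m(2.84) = 26.49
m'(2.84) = 15.36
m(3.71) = 41.37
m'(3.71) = 18.84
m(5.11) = 71.66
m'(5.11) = 24.44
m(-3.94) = 14.29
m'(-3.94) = -11.76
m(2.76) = 25.28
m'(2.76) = 15.04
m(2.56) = 22.35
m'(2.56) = 14.24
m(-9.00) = 125.00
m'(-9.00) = -32.00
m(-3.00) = 5.00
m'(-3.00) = -8.00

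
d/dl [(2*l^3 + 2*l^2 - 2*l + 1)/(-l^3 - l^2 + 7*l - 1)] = (24*l^3 + 9*l^2 - 2*l - 5)/(l^6 + 2*l^5 - 13*l^4 - 12*l^3 + 51*l^2 - 14*l + 1)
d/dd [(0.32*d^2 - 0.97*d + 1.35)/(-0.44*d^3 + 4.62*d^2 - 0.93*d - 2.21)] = (0.1408*d^4 - 0.8536*d^3 + 5.9658*d^2 - 13.8884*d + 3.3992)/(0.1936*d^6 - 4.0656*d^5 + 22.1628*d^4 - 6.6484*d^3 - 19.5555*d^2 + 4.1106*d + 4.8841)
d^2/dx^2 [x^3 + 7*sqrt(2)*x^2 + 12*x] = 6*x + 14*sqrt(2)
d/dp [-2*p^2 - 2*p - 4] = -4*p - 2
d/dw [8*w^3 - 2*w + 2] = 24*w^2 - 2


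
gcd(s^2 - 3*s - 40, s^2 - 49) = 1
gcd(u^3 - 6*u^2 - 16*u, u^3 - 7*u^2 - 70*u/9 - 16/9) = u - 8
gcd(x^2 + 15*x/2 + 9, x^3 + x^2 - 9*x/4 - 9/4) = x + 3/2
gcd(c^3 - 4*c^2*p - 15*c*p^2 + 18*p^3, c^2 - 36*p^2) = -c + 6*p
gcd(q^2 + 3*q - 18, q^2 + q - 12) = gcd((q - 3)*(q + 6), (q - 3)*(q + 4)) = q - 3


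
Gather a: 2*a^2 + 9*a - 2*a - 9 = 2*a^2 + 7*a - 9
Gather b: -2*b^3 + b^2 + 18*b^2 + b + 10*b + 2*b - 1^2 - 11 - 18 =-2*b^3 + 19*b^2 + 13*b - 30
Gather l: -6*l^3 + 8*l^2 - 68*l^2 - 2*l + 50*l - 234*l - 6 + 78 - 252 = -6*l^3 - 60*l^2 - 186*l - 180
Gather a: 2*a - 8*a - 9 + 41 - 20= 12 - 6*a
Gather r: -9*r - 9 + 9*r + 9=0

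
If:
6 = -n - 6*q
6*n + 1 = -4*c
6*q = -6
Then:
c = -1/4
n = 0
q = -1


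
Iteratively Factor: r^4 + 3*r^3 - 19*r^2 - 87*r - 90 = (r + 3)*(r^3 - 19*r - 30) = (r + 2)*(r + 3)*(r^2 - 2*r - 15) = (r - 5)*(r + 2)*(r + 3)*(r + 3)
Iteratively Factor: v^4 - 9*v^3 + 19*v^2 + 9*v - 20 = (v - 5)*(v^3 - 4*v^2 - v + 4) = (v - 5)*(v - 4)*(v^2 - 1) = (v - 5)*(v - 4)*(v + 1)*(v - 1)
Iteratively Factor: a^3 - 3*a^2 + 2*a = (a)*(a^2 - 3*a + 2) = a*(a - 2)*(a - 1)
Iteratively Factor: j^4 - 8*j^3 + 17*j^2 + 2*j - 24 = (j + 1)*(j^3 - 9*j^2 + 26*j - 24) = (j - 2)*(j + 1)*(j^2 - 7*j + 12) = (j - 3)*(j - 2)*(j + 1)*(j - 4)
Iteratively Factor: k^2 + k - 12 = (k - 3)*(k + 4)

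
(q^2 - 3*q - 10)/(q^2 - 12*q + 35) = (q + 2)/(q - 7)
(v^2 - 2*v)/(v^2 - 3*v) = (v - 2)/(v - 3)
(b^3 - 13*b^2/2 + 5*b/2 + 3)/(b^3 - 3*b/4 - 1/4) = 2*(b - 6)/(2*b + 1)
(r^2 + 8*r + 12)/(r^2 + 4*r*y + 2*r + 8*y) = (r + 6)/(r + 4*y)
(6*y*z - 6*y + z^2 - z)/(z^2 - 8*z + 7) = (6*y + z)/(z - 7)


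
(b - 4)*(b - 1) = b^2 - 5*b + 4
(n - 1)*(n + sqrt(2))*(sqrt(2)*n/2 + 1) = sqrt(2)*n^3/2 - sqrt(2)*n^2/2 + 2*n^2 - 2*n + sqrt(2)*n - sqrt(2)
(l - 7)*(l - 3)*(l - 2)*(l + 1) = l^4 - 11*l^3 + 29*l^2 - l - 42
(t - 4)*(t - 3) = t^2 - 7*t + 12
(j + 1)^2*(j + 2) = j^3 + 4*j^2 + 5*j + 2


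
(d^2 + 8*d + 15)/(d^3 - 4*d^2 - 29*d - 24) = (d + 5)/(d^2 - 7*d - 8)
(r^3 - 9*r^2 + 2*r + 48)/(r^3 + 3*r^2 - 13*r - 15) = (r^2 - 6*r - 16)/(r^2 + 6*r + 5)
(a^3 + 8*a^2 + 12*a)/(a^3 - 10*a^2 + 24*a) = (a^2 + 8*a + 12)/(a^2 - 10*a + 24)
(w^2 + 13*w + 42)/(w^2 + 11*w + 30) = (w + 7)/(w + 5)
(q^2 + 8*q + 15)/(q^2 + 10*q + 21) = (q + 5)/(q + 7)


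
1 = 1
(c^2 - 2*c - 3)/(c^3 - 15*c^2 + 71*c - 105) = (c + 1)/(c^2 - 12*c + 35)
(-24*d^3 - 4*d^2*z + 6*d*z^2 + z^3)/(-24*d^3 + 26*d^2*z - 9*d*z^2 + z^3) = (12*d^2 + 8*d*z + z^2)/(12*d^2 - 7*d*z + z^2)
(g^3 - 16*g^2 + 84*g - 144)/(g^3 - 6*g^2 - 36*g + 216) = (g - 4)/(g + 6)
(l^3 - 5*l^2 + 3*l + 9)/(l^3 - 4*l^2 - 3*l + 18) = (l + 1)/(l + 2)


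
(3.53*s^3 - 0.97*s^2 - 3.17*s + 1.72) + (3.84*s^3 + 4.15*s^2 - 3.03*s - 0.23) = 7.37*s^3 + 3.18*s^2 - 6.2*s + 1.49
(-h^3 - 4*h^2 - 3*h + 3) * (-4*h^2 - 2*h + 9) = 4*h^5 + 18*h^4 + 11*h^3 - 42*h^2 - 33*h + 27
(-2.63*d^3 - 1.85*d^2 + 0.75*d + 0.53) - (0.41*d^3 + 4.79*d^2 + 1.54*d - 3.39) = -3.04*d^3 - 6.64*d^2 - 0.79*d + 3.92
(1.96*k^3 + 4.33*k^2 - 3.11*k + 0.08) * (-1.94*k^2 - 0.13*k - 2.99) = -3.8024*k^5 - 8.655*k^4 - 0.389900000000001*k^3 - 12.6976*k^2 + 9.2885*k - 0.2392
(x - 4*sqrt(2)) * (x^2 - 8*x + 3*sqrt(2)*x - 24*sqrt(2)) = x^3 - 8*x^2 - sqrt(2)*x^2 - 24*x + 8*sqrt(2)*x + 192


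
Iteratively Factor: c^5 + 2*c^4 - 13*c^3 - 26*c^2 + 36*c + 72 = (c - 3)*(c^4 + 5*c^3 + 2*c^2 - 20*c - 24) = (c - 3)*(c - 2)*(c^3 + 7*c^2 + 16*c + 12) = (c - 3)*(c - 2)*(c + 2)*(c^2 + 5*c + 6) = (c - 3)*(c - 2)*(c + 2)^2*(c + 3)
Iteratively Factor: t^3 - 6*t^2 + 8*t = (t)*(t^2 - 6*t + 8) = t*(t - 4)*(t - 2)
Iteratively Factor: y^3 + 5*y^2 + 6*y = (y + 2)*(y^2 + 3*y) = (y + 2)*(y + 3)*(y)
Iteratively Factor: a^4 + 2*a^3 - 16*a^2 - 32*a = (a)*(a^3 + 2*a^2 - 16*a - 32) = a*(a + 2)*(a^2 - 16) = a*(a - 4)*(a + 2)*(a + 4)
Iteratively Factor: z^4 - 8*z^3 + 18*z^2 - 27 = (z - 3)*(z^3 - 5*z^2 + 3*z + 9) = (z - 3)^2*(z^2 - 2*z - 3) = (z - 3)^3*(z + 1)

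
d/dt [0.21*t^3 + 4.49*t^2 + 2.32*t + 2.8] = 0.63*t^2 + 8.98*t + 2.32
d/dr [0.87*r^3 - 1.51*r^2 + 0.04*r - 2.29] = 2.61*r^2 - 3.02*r + 0.04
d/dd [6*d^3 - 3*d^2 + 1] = 6*d*(3*d - 1)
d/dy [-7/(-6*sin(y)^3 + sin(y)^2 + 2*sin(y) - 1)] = 14*(-9*sin(y)^2 + sin(y) + 1)*cos(y)/(6*sin(y)^3 - sin(y)^2 - 2*sin(y) + 1)^2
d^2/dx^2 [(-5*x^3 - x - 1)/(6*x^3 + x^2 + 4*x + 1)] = 2*(30*x^6 + 252*x^5 - 54*x^4 - 100*x^3 - 99*x^2 - 6*x - 11)/(216*x^9 + 108*x^8 + 450*x^7 + 253*x^6 + 336*x^5 + 195*x^4 + 106*x^3 + 51*x^2 + 12*x + 1)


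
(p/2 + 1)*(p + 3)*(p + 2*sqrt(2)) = p^3/2 + sqrt(2)*p^2 + 5*p^2/2 + 3*p + 5*sqrt(2)*p + 6*sqrt(2)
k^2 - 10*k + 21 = (k - 7)*(k - 3)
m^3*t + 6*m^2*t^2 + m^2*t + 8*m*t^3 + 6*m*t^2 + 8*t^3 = (m + 2*t)*(m + 4*t)*(m*t + t)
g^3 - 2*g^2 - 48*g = g*(g - 8)*(g + 6)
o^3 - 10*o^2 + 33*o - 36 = (o - 4)*(o - 3)^2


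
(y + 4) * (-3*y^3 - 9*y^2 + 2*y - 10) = -3*y^4 - 21*y^3 - 34*y^2 - 2*y - 40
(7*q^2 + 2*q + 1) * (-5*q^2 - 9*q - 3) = -35*q^4 - 73*q^3 - 44*q^2 - 15*q - 3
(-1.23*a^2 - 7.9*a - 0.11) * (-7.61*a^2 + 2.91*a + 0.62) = 9.3603*a^4 + 56.5397*a^3 - 22.9145*a^2 - 5.2181*a - 0.0682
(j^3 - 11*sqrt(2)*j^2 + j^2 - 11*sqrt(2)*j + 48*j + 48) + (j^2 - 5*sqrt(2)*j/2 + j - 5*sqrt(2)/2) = j^3 - 11*sqrt(2)*j^2 + 2*j^2 - 27*sqrt(2)*j/2 + 49*j - 5*sqrt(2)/2 + 48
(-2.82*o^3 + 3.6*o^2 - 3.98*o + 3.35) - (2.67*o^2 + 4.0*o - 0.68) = -2.82*o^3 + 0.93*o^2 - 7.98*o + 4.03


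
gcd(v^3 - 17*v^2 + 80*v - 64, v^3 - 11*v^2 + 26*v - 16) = v^2 - 9*v + 8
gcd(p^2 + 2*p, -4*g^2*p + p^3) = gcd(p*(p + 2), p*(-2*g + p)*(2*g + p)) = p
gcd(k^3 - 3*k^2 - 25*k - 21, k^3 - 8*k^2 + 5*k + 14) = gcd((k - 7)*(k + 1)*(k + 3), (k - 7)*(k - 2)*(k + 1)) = k^2 - 6*k - 7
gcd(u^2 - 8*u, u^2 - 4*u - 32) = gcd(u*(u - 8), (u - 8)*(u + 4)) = u - 8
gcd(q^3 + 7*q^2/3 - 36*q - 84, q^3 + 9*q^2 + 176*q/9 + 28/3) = q^2 + 25*q/3 + 14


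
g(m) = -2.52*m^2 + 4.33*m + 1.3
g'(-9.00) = 49.69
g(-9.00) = -241.79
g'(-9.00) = 49.69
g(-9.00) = -241.79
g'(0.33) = 2.67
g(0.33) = 2.45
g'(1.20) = -1.72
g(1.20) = 2.87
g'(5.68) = -24.30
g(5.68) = -55.41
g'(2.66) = -9.08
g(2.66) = -5.01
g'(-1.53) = 12.04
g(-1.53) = -11.22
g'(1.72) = -4.34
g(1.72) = 1.29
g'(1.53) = -3.38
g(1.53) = 2.03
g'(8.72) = -39.62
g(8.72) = -152.56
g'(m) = 4.33 - 5.04*m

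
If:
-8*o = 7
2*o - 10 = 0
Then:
No Solution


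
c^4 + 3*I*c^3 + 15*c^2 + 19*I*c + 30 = (c - 3*I)*(c - I)*(c + 2*I)*(c + 5*I)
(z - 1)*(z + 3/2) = z^2 + z/2 - 3/2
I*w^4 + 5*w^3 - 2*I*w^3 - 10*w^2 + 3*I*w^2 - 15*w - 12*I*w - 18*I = (w - 3)*(w - 6*I)*(w + I)*(I*w + I)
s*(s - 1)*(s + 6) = s^3 + 5*s^2 - 6*s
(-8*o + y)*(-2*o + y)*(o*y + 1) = 16*o^3*y - 10*o^2*y^2 + 16*o^2 + o*y^3 - 10*o*y + y^2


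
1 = 1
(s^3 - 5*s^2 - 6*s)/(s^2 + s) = s - 6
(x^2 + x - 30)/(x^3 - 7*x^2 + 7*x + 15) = (x + 6)/(x^2 - 2*x - 3)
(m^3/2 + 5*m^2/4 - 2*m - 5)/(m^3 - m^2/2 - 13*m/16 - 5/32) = 8*(-2*m^3 - 5*m^2 + 8*m + 20)/(-32*m^3 + 16*m^2 + 26*m + 5)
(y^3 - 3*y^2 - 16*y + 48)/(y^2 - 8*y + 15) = (y^2 - 16)/(y - 5)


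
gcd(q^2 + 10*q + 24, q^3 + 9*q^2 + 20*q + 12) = q + 6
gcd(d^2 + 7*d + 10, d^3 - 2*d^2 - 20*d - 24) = d + 2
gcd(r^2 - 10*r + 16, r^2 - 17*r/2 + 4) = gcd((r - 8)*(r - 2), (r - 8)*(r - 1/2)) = r - 8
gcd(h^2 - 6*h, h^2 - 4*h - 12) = h - 6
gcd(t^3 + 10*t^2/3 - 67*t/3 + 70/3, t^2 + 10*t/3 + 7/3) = 1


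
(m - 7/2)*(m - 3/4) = m^2 - 17*m/4 + 21/8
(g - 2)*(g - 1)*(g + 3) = g^3 - 7*g + 6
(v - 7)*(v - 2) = v^2 - 9*v + 14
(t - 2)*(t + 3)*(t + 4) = t^3 + 5*t^2 - 2*t - 24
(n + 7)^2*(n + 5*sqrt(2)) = n^3 + 5*sqrt(2)*n^2 + 14*n^2 + 49*n + 70*sqrt(2)*n + 245*sqrt(2)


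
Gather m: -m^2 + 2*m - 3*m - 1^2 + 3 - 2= -m^2 - m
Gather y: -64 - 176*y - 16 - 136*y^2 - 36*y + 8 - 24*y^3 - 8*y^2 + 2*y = -24*y^3 - 144*y^2 - 210*y - 72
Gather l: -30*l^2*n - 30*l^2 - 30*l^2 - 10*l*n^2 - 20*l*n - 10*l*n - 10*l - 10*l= l^2*(-30*n - 60) + l*(-10*n^2 - 30*n - 20)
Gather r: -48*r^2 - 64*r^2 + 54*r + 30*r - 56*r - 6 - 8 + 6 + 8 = -112*r^2 + 28*r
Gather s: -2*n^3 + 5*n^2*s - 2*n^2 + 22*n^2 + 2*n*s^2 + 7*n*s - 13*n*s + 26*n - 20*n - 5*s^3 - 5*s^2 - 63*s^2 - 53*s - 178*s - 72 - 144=-2*n^3 + 20*n^2 + 6*n - 5*s^3 + s^2*(2*n - 68) + s*(5*n^2 - 6*n - 231) - 216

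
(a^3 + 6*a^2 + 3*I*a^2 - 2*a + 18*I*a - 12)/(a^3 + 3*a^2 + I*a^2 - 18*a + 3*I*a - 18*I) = (a + 2*I)/(a - 3)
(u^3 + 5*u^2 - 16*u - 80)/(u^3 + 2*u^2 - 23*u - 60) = (u^2 + u - 20)/(u^2 - 2*u - 15)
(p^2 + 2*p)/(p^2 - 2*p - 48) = p*(p + 2)/(p^2 - 2*p - 48)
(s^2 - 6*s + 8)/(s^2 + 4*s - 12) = (s - 4)/(s + 6)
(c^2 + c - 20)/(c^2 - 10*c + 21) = (c^2 + c - 20)/(c^2 - 10*c + 21)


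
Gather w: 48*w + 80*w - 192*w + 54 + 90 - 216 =-64*w - 72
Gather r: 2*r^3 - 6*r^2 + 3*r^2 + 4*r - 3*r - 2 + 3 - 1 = 2*r^3 - 3*r^2 + r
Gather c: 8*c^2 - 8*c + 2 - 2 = 8*c^2 - 8*c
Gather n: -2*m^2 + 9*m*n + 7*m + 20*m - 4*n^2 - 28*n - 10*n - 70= -2*m^2 + 27*m - 4*n^2 + n*(9*m - 38) - 70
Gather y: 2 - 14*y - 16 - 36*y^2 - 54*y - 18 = -36*y^2 - 68*y - 32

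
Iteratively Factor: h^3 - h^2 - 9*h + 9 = (h + 3)*(h^2 - 4*h + 3) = (h - 3)*(h + 3)*(h - 1)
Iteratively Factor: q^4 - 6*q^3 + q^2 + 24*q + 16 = (q - 4)*(q^3 - 2*q^2 - 7*q - 4) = (q - 4)^2*(q^2 + 2*q + 1) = (q - 4)^2*(q + 1)*(q + 1)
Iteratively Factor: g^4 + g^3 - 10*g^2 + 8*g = (g + 4)*(g^3 - 3*g^2 + 2*g) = (g - 1)*(g + 4)*(g^2 - 2*g) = g*(g - 1)*(g + 4)*(g - 2)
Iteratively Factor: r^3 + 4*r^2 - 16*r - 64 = (r + 4)*(r^2 - 16) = (r - 4)*(r + 4)*(r + 4)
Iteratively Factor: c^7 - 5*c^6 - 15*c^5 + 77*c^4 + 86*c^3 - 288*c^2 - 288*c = (c - 4)*(c^6 - c^5 - 19*c^4 + c^3 + 90*c^2 + 72*c) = (c - 4)*(c + 3)*(c^5 - 4*c^4 - 7*c^3 + 22*c^2 + 24*c) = (c - 4)*(c + 1)*(c + 3)*(c^4 - 5*c^3 - 2*c^2 + 24*c) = c*(c - 4)*(c + 1)*(c + 3)*(c^3 - 5*c^2 - 2*c + 24) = c*(c - 4)*(c + 1)*(c + 2)*(c + 3)*(c^2 - 7*c + 12) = c*(c - 4)^2*(c + 1)*(c + 2)*(c + 3)*(c - 3)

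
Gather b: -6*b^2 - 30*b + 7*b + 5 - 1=-6*b^2 - 23*b + 4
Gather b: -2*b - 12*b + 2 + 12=14 - 14*b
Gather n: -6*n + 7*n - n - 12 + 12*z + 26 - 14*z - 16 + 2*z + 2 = 0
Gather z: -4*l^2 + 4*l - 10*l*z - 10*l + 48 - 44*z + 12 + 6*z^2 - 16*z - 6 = -4*l^2 - 6*l + 6*z^2 + z*(-10*l - 60) + 54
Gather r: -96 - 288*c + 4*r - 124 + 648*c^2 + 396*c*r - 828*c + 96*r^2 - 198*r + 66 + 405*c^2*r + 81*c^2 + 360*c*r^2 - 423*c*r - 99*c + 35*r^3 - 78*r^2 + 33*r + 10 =729*c^2 - 1215*c + 35*r^3 + r^2*(360*c + 18) + r*(405*c^2 - 27*c - 161) - 144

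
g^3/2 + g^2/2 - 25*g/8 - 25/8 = (g/2 + 1/2)*(g - 5/2)*(g + 5/2)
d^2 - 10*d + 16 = (d - 8)*(d - 2)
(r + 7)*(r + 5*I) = r^2 + 7*r + 5*I*r + 35*I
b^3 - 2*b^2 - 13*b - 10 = (b - 5)*(b + 1)*(b + 2)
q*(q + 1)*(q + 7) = q^3 + 8*q^2 + 7*q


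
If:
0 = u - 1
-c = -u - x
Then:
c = x + 1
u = 1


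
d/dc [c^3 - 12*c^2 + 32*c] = 3*c^2 - 24*c + 32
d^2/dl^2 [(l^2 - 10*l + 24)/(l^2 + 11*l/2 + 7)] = 8*(-31*l^3 + 102*l^2 + 1212*l + 1984)/(8*l^6 + 132*l^5 + 894*l^4 + 3179*l^3 + 6258*l^2 + 6468*l + 2744)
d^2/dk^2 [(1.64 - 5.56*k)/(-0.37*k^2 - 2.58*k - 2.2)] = ((0.74*k + 2.58)*(1.48*k + 5.16)*(5.56*k - 1.64) - (12.3432*k + 27.476)*(0.37*k^2 + 2.58*k + 2.2))/(0.37*k^2 + 2.58*k + 2.2)^3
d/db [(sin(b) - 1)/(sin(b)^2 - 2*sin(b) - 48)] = (2*sin(b) + cos(b)^2 - 51)*cos(b)/((sin(b) - 8)^2*(sin(b) + 6)^2)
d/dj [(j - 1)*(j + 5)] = 2*j + 4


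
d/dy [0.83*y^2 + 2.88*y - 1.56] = 1.66*y + 2.88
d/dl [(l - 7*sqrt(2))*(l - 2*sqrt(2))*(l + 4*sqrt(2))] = 3*l^2 - 10*sqrt(2)*l - 44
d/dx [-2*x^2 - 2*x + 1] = -4*x - 2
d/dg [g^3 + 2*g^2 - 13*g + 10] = 3*g^2 + 4*g - 13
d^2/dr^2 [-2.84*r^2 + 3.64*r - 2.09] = -5.68000000000000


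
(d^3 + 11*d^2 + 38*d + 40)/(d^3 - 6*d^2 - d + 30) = (d^2 + 9*d + 20)/(d^2 - 8*d + 15)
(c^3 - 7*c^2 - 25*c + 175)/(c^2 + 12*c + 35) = (c^2 - 12*c + 35)/(c + 7)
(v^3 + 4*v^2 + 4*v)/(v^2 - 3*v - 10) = v*(v + 2)/(v - 5)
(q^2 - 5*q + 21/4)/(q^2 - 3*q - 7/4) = (2*q - 3)/(2*q + 1)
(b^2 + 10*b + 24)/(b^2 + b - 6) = (b^2 + 10*b + 24)/(b^2 + b - 6)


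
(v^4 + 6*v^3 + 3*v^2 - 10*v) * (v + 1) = v^5 + 7*v^4 + 9*v^3 - 7*v^2 - 10*v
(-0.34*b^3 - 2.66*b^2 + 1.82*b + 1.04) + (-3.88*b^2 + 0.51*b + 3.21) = -0.34*b^3 - 6.54*b^2 + 2.33*b + 4.25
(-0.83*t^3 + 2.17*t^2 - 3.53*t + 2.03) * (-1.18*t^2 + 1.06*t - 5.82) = 0.9794*t^5 - 3.4404*t^4 + 11.2962*t^3 - 18.7666*t^2 + 22.6964*t - 11.8146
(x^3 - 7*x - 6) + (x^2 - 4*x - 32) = x^3 + x^2 - 11*x - 38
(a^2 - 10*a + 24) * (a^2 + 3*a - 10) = a^4 - 7*a^3 - 16*a^2 + 172*a - 240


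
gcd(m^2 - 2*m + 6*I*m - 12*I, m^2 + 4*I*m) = 1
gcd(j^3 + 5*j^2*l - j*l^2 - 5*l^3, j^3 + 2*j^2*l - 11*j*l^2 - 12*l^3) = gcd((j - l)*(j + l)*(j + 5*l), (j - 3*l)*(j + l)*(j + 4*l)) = j + l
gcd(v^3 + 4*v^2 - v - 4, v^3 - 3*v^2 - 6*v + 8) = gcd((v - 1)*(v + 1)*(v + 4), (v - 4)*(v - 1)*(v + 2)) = v - 1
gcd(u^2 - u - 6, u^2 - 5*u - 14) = u + 2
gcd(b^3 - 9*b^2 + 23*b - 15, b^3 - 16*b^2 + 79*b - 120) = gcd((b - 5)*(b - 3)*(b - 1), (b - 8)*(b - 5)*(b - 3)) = b^2 - 8*b + 15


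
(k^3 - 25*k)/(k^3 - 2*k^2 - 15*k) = (k + 5)/(k + 3)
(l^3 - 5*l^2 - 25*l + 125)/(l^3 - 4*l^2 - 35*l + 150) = (l + 5)/(l + 6)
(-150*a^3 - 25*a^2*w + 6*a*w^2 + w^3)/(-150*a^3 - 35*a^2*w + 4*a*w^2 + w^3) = (-30*a^2 + a*w + w^2)/(-30*a^2 - a*w + w^2)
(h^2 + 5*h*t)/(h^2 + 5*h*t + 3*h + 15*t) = h/(h + 3)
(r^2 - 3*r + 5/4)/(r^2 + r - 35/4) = (2*r - 1)/(2*r + 7)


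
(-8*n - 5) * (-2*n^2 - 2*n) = 16*n^3 + 26*n^2 + 10*n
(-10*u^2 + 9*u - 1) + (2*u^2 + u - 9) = -8*u^2 + 10*u - 10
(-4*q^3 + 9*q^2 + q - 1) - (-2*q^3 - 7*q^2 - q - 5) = -2*q^3 + 16*q^2 + 2*q + 4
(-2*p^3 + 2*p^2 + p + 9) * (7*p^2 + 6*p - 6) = -14*p^5 + 2*p^4 + 31*p^3 + 57*p^2 + 48*p - 54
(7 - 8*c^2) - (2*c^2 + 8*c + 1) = -10*c^2 - 8*c + 6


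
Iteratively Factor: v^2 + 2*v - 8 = (v + 4)*(v - 2)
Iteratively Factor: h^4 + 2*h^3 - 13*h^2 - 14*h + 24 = (h - 3)*(h^3 + 5*h^2 + 2*h - 8) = (h - 3)*(h + 4)*(h^2 + h - 2) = (h - 3)*(h - 1)*(h + 4)*(h + 2)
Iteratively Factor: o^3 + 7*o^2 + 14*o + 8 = (o + 1)*(o^2 + 6*o + 8) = (o + 1)*(o + 4)*(o + 2)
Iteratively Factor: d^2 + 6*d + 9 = (d + 3)*(d + 3)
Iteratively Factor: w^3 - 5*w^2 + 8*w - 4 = (w - 2)*(w^2 - 3*w + 2) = (w - 2)^2*(w - 1)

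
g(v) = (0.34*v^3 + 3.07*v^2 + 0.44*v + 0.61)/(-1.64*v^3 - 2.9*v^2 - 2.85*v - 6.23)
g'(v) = (1.02*v^2 + 6.14*v + 0.44)/(-1.64*v^3 - 2.9*v^2 - 2.85*v - 6.23) + (4.92*v^2 + 5.8*v + 2.85)*(0.34*v^3 + 3.07*v^2 + 0.44*v + 0.61)/(-1.64*v^3 - 2.9*v^2 - 2.85*v - 6.23)^2 = (2.22044604925031e-16*v^5 + 4.0488*v^4 - 0.494799999999998*v^3 - 10.8269*v^2 - 34.7142*v - 1.0027)/(2.6896*v^6 + 9.512*v^5 + 17.758*v^4 + 36.9644*v^3 + 44.2565*v^2 + 35.511*v + 38.8129)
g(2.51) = -0.46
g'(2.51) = -0.00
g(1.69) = -0.43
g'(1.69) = -0.08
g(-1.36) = -1.35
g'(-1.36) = 3.20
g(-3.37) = 0.63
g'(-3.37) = 0.48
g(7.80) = -0.36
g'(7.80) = 0.01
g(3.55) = -0.44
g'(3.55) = 0.02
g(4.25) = -0.43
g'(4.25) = 0.02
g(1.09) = -0.35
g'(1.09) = -0.21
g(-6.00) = 0.13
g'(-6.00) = 0.08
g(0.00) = -0.10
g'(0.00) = -0.03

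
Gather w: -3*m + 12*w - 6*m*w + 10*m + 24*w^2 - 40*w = 7*m + 24*w^2 + w*(-6*m - 28)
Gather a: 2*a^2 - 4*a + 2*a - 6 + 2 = 2*a^2 - 2*a - 4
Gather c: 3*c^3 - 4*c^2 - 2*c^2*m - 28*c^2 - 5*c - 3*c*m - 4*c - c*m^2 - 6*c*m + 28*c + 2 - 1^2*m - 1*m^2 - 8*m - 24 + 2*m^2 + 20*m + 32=3*c^3 + c^2*(-2*m - 32) + c*(-m^2 - 9*m + 19) + m^2 + 11*m + 10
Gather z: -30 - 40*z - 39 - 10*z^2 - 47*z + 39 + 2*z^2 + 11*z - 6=-8*z^2 - 76*z - 36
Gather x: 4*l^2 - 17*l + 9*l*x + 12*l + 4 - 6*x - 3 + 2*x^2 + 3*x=4*l^2 - 5*l + 2*x^2 + x*(9*l - 3) + 1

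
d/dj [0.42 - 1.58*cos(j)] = 1.58*sin(j)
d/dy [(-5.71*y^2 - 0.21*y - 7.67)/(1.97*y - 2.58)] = (-11.2487*y^2 + 29.4636*y + 15.6517)/(3.8809*y^2 - 10.1652*y + 6.6564)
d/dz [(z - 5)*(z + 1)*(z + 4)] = 3*z^2 - 21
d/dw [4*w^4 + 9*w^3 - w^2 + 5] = w*(16*w^2 + 27*w - 2)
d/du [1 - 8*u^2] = -16*u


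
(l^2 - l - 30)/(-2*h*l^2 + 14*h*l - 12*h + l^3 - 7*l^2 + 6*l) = (-l - 5)/(2*h*l - 2*h - l^2 + l)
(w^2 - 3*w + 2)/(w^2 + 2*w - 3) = (w - 2)/(w + 3)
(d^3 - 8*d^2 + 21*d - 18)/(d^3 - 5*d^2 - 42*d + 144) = (d^2 - 5*d + 6)/(d^2 - 2*d - 48)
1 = 1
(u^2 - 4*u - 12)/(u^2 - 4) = (u - 6)/(u - 2)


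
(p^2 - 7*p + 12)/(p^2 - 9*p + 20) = (p - 3)/(p - 5)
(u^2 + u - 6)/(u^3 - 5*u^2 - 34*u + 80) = (u + 3)/(u^2 - 3*u - 40)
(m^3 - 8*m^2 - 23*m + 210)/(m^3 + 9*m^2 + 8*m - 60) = (m^2 - 13*m + 42)/(m^2 + 4*m - 12)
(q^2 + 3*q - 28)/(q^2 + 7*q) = (q - 4)/q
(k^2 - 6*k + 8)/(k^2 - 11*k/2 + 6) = 2*(k - 2)/(2*k - 3)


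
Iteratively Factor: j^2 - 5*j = (j)*(j - 5)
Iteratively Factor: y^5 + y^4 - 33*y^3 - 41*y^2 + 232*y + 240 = (y + 1)*(y^4 - 33*y^2 - 8*y + 240) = (y + 1)*(y + 4)*(y^3 - 4*y^2 - 17*y + 60) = (y + 1)*(y + 4)^2*(y^2 - 8*y + 15) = (y - 5)*(y + 1)*(y + 4)^2*(y - 3)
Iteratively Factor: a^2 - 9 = (a + 3)*(a - 3)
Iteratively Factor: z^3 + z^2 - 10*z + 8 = (z - 2)*(z^2 + 3*z - 4) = (z - 2)*(z - 1)*(z + 4)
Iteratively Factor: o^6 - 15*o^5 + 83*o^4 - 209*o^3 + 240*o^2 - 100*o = (o)*(o^5 - 15*o^4 + 83*o^3 - 209*o^2 + 240*o - 100) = o*(o - 5)*(o^4 - 10*o^3 + 33*o^2 - 44*o + 20) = o*(o - 5)^2*(o^3 - 5*o^2 + 8*o - 4) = o*(o - 5)^2*(o - 1)*(o^2 - 4*o + 4) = o*(o - 5)^2*(o - 2)*(o - 1)*(o - 2)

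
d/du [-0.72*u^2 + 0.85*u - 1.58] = 0.85 - 1.44*u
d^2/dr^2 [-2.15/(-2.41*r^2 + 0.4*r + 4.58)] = (24.97483*r^2 - 4.1452*r - 2.15*(4.82*r - 0.4)*(9.64*r - 0.8) - 47.46254)/(-2.41*r^2 + 0.4*r + 4.58)^3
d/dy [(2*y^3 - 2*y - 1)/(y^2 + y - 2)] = ((2*y + 1)*(-2*y^3 + 2*y + 1) + 2*(3*y^2 - 1)*(y^2 + y - 2))/(y^2 + y - 2)^2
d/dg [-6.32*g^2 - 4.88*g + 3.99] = -12.64*g - 4.88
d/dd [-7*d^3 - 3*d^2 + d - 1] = -21*d^2 - 6*d + 1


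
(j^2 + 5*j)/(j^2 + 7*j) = (j + 5)/(j + 7)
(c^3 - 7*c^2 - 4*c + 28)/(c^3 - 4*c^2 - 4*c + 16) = (c - 7)/(c - 4)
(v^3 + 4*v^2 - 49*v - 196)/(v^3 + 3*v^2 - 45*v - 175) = (v^2 + 11*v + 28)/(v^2 + 10*v + 25)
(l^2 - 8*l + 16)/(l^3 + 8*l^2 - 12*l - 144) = (l - 4)/(l^2 + 12*l + 36)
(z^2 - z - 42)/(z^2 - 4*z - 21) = (z + 6)/(z + 3)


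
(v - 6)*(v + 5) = v^2 - v - 30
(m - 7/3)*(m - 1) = m^2 - 10*m/3 + 7/3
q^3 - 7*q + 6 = (q - 2)*(q - 1)*(q + 3)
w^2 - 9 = (w - 3)*(w + 3)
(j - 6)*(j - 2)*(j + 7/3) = j^3 - 17*j^2/3 - 20*j/3 + 28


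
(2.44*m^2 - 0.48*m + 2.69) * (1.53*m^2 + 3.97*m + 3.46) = 3.7332*m^4 + 8.9524*m^3 + 10.6525*m^2 + 9.0185*m + 9.3074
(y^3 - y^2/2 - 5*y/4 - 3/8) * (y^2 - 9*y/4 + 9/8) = y^5 - 11*y^4/4 + y^3 + 15*y^2/8 - 9*y/16 - 27/64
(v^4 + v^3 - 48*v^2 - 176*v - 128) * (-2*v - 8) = -2*v^5 - 10*v^4 + 88*v^3 + 736*v^2 + 1664*v + 1024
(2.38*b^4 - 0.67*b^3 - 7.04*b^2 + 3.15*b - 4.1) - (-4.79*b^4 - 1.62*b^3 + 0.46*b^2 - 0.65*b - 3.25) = 7.17*b^4 + 0.95*b^3 - 7.5*b^2 + 3.8*b - 0.85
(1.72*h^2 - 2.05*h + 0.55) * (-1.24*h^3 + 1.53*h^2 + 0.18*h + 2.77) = -2.1328*h^5 + 5.1736*h^4 - 3.5089*h^3 + 5.2369*h^2 - 5.5795*h + 1.5235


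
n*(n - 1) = n^2 - n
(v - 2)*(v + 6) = v^2 + 4*v - 12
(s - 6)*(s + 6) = s^2 - 36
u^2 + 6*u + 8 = (u + 2)*(u + 4)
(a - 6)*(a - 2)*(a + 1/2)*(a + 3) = a^4 - 9*a^3/2 - 29*a^2/2 + 30*a + 18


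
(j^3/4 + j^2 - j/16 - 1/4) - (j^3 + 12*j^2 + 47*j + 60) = -3*j^3/4 - 11*j^2 - 753*j/16 - 241/4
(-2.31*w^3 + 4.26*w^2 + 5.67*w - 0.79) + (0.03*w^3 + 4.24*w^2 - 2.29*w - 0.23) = -2.28*w^3 + 8.5*w^2 + 3.38*w - 1.02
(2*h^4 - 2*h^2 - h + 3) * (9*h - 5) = 18*h^5 - 10*h^4 - 18*h^3 + h^2 + 32*h - 15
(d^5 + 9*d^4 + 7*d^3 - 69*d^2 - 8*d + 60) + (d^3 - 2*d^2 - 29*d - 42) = d^5 + 9*d^4 + 8*d^3 - 71*d^2 - 37*d + 18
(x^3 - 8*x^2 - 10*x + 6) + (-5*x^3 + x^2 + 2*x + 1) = -4*x^3 - 7*x^2 - 8*x + 7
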